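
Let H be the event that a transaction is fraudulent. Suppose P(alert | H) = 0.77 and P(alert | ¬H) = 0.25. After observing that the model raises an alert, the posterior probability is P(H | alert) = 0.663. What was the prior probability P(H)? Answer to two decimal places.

Bayes' rule in odds form gives O(H|E) = O(H)·[P(E|H)/P(E|¬H)], hence O(H) = O(H|E)/LR.
Posterior odds = 0.663/(1−0.663) = 1.9674. LR = 0.77/0.25 = 3.0800.
Prior odds = 1.9674/3.0800 = 0.6388, so P(H) = 0.6388/(1+0.6388) ≈ 0.39.

P(H) = 0.39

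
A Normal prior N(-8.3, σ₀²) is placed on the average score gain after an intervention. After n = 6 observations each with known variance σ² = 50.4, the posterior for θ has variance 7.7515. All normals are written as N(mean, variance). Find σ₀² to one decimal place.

For the Normal–Normal model with known σ², precisions add: τ_n = τ₀ + n/σ².
So 1/σ₀² = 1/7.7515 − 6/50.4 = 0.129007 − 0.119048 = 0.009959.
Hence σ₀² = 1/0.009959 ≈ 100.4.

σ₀² = 100.4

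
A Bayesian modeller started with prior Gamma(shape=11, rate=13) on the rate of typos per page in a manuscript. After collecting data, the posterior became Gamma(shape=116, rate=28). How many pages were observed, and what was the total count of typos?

A Gamma(α, β) prior (rate parametrization) on a Poisson rate with n observations summing to S gives posterior Gamma(α+S, β+n).
Matching: Σxᵢ = 116 − 11 = 105 and n = 28 − 13 = 15.

n = 15 pages with total 105 typos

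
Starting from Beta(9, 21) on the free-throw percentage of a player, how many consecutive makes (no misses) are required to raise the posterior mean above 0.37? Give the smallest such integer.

After k makes and 0 misses the posterior is Beta(9+k, 21), with mean (9+k)/(9+21+k).
Set (9+k)/(30+k) > 0.37 and solve: k > (0.37·30 − 9)/(1 − 0.37) = 3.333.
The smallest integer exceeding 3.333 is 4, and checking k=4: (13)/(34) = 0.3824 > 0.37.

k = 4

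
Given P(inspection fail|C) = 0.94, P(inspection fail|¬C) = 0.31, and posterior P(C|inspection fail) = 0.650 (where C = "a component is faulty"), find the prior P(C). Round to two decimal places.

In odds form, posterior odds = prior odds × likelihood ratio, so prior odds = posterior odds ÷ LR.
Posterior odds = 0.650/(1−0.650) = 1.8571. LR = 0.94/0.31 = 3.0323.
Prior odds = 1.8571/3.0323 = 0.6124, so P(C) = 0.6124/(1+0.6124) ≈ 0.38.

P(C) = 0.38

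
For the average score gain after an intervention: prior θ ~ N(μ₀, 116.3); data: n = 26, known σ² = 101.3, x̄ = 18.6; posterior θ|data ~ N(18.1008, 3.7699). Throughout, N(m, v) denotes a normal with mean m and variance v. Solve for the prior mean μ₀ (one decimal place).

The posterior mean is a precision-weighted average: μ_n = (τ₀μ₀ + τ_data·x̄)/(τ₀+τ_data), with τ₀=1/σ₀² and τ_data=n/σ².
Here τ₀ = 1/116.3 = 0.008598 and τ_data = 26/101.3 = 0.256663, so τ_n = 0.265261.
Rearranging for μ₀: μ₀ = (μ_n·τ_n − τ_data·x̄)/τ₀ = (18.1008·0.265261 − 0.256663·18.6) / 0.008598 = 0.027505/0.008598 ≈ 3.2.

μ₀ = 3.2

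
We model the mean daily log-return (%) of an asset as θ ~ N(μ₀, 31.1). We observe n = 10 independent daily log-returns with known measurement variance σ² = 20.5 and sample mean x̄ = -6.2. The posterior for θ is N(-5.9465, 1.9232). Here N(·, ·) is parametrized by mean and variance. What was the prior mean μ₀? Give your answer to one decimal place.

With known observation variance, the Normal–Normal posterior has precision τ_n = τ₀ + n/σ² and mean μ_n = (τ₀μ₀ + (n/σ²)x̄)/τ_n.
Here τ₀ = 1/31.1 = 0.032154 and τ_data = 10/20.5 = 0.487805, so τ_n = 0.519959.
Rearranging for μ₀: μ₀ = (μ_n·τ_n − τ_data·x̄)/τ₀ = (-5.9465·0.519959 − 0.487805·-6.2) / 0.032154 = -0.067545/0.032154 ≈ -2.1.

μ₀ = -2.1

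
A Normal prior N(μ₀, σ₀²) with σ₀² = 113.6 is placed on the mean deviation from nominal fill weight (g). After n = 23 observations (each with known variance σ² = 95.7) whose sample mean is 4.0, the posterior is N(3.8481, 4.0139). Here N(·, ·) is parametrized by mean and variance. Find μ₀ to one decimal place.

μ₀ = -0.3

With known observation variance, the Normal–Normal posterior has precision τ_n = τ₀ + n/σ² and mean μ_n = (τ₀μ₀ + (n/σ²)x̄)/τ_n.
Here τ₀ = 1/113.6 = 0.008803 and τ_data = 23/95.7 = 0.240334, so τ_n = 0.249137.
Rearranging for μ₀: μ₀ = (μ_n·τ_n − τ_data·x̄)/τ₀ = (3.8481·0.249137 − 0.240334·4.0) / 0.008803 = -0.002632/0.008803 ≈ -0.3.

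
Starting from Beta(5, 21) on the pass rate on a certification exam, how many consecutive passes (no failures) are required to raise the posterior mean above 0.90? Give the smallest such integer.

k = 185

After k passes and 0 failures the posterior is Beta(5+k, 21), with mean (5+k)/(5+21+k).
Set (5+k)/(26+k) > 0.90 and solve: k > (0.90·26 − 5)/(1 − 0.90) = 184.000.
The smallest integer exceeding 184.000 is 185, and checking k=185: (190)/(211) = 0.9005 > 0.90.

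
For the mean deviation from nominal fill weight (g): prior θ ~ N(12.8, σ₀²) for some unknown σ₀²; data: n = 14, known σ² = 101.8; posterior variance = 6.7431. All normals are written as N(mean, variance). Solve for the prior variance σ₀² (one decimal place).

For the Normal–Normal model with known σ², precisions add: τ_n = τ₀ + n/σ².
So 1/σ₀² = 1/6.7431 − 14/101.8 = 0.148300 − 0.137525 = 0.010775.
Hence σ₀² = 1/0.010775 ≈ 92.8.

σ₀² = 92.8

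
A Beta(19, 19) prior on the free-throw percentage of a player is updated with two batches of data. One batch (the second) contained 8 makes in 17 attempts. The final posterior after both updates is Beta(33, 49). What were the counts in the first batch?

6 makes and 21 misses

Sequential conjugate updates are equivalent to a single update on the pooled data, so total successes = posterior α − prior α and total failures = posterior β − prior β.
Total across both batches: 33−19=14 makes, 49−19=30 misses.
Subtract the second batch: 14−8=6 makes and 30−9=21 misses.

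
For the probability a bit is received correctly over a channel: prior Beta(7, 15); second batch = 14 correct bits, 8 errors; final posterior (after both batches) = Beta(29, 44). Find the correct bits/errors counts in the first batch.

Sequential conjugate updates are equivalent to a single update on the pooled data, so total successes = posterior α − prior α and total failures = posterior β − prior β.
Total across both batches: 29−7=22 correct bits, 44−15=29 errors.
Subtract the second batch: 22−14=8 correct bits and 29−8=21 errors.

8 correct bits and 21 errors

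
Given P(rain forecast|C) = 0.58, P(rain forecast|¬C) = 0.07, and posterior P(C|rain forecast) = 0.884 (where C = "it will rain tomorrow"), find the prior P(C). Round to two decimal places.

P(C) = 0.48

Bayes' rule in odds form gives O(C|E) = O(C)·[P(E|C)/P(E|¬C)], hence O(C) = O(C|E)/LR.
Posterior odds = 0.884/(1−0.884) = 7.6207. LR = 0.58/0.07 = 8.2857.
Prior odds = 7.6207/8.2857 = 0.9197, so P(C) = 0.9197/(1+0.9197) ≈ 0.48.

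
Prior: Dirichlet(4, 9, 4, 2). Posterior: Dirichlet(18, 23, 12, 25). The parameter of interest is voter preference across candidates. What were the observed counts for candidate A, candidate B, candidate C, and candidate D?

counts (14, 14, 8, 23)

For a Dirichlet(α) prior with multinomial counts c, the posterior is Dirichlet(α + c) componentwise.
Counts are posterior − prior componentwise: 18−4=14, 23−9=14, 12−4=8, 25−2=23.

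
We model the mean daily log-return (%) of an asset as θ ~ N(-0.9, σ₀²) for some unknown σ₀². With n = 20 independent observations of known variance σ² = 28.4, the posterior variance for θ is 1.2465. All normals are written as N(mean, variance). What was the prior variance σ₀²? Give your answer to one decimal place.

σ₀² = 10.2

For the Normal–Normal model with known σ², precisions add: τ_n = τ₀ + n/σ².
So 1/σ₀² = 1/1.2465 − 20/28.4 = 0.802246 − 0.704225 = 0.098021.
Hence σ₀² = 1/0.098021 ≈ 10.2.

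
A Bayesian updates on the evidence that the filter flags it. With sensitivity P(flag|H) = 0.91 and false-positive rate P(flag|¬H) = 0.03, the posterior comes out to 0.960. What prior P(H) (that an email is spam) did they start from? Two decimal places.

P(H) = 0.44

Bayes' rule in odds form gives O(H|E) = O(H)·[P(E|H)/P(E|¬H)], hence O(H) = O(H|E)/LR.
Posterior odds = 0.960/(1−0.960) = 24.0000. LR = 0.91/0.03 = 30.3333.
Prior odds = 24.0000/30.3333 = 0.7912, so P(H) = 0.7912/(1+0.7912) ≈ 0.44.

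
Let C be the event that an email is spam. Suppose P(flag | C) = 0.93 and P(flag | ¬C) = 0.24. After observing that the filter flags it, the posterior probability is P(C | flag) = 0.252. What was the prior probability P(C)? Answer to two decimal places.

P(C) = 0.08

Bayes' rule in odds form gives O(C|E) = O(C)·[P(E|C)/P(E|¬C)], hence O(C) = O(C|E)/LR.
Posterior odds = 0.252/(1−0.252) = 0.3369. LR = 0.93/0.24 = 3.8750.
Prior odds = 0.3369/3.8750 = 0.0869, so P(C) = 0.0869/(1+0.0869) ≈ 0.08.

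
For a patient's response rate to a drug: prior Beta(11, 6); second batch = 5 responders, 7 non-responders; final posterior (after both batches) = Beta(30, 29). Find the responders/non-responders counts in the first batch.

14 responders and 16 non-responders

Sequential conjugate updates are equivalent to a single update on the pooled data, so total successes = posterior α − prior α and total failures = posterior β − prior β.
Total across both batches: 30−11=19 responders, 29−6=23 non-responders.
Subtract the second batch: 19−5=14 responders and 23−7=16 non-responders.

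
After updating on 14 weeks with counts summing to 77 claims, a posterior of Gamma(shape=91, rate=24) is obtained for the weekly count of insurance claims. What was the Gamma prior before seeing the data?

Gamma(shape=14, rate=10)

A Gamma(α, β) prior (rate parametrization) on a Poisson rate with n observations summing to S gives posterior Gamma(α+S, β+n).
So α = 91 − 77 = 14 and β = 24 − 14 = 10.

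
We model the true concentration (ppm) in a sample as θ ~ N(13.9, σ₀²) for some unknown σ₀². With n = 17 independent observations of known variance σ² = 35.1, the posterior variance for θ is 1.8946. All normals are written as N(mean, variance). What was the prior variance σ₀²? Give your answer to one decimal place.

σ₀² = 23.0

Posterior precision equals prior precision plus data precision: 1/σ_n² = 1/σ₀² + n/σ².
So 1/σ₀² = 1/1.8946 − 17/35.1 = 0.527816 − 0.484330 = 0.043486.
Hence σ₀² = 1/0.043486 ≈ 23.0.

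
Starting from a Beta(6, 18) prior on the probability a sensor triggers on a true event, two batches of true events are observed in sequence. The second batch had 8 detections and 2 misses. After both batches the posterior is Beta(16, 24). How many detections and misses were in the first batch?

Sequential conjugate updates are equivalent to a single update on the pooled data, so total successes = posterior α − prior α and total failures = posterior β − prior β.
Total across both batches: 16−6=10 detections, 24−18=6 misses.
Subtract the second batch: 10−8=2 detections and 6−2=4 misses.

2 detections and 4 misses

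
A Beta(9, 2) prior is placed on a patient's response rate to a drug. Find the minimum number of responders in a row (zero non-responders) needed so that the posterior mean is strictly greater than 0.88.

k = 6

After k responders and 0 non-responders the posterior is Beta(9+k, 2), with mean (9+k)/(9+2+k).
Set (9+k)/(11+k) > 0.88 and solve: k > (0.88·11 − 9)/(1 − 0.88) = 5.667.
The smallest integer exceeding 5.667 is 6, and checking k=6: (15)/(17) = 0.8824 > 0.88.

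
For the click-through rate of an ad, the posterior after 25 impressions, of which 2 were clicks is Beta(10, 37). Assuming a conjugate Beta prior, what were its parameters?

Under Beta–binomial conjugacy the posterior parameters are (a+s, b+f).
Subtract the data counts: 10−2=8, 37−23=14.

Beta(8, 14)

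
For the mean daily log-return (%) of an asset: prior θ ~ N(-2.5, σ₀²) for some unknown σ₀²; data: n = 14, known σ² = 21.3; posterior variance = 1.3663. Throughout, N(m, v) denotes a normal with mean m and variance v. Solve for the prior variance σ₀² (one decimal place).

σ₀² = 13.4

Posterior precision equals prior precision plus data precision: 1/σ_n² = 1/σ₀² + n/σ².
So 1/σ₀² = 1/1.3663 − 14/21.3 = 0.731904 − 0.657277 = 0.074627.
Hence σ₀² = 1/0.074627 ≈ 13.4.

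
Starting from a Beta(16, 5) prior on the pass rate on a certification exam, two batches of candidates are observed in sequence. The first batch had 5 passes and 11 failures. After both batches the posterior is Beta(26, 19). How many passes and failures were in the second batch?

Because Beta–binomial updating is additive in the counts, the combined data contributed (α_post−α_prior, β_post−β_prior) successes and failures.
Total across both batches: 26−16=10 passes, 19−5=14 failures.
Subtract the first batch: 10−5=5 passes and 14−11=3 failures.

5 passes and 3 failures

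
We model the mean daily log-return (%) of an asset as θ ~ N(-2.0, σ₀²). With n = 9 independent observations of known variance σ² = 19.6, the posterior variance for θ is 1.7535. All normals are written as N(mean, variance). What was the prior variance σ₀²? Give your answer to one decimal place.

For the Normal–Normal model with known σ², precisions add: τ_n = τ₀ + n/σ².
So 1/σ₀² = 1/1.7535 − 9/19.6 = 0.570288 − 0.459184 = 0.111104.
Hence σ₀² = 1/0.111104 ≈ 9.0.

σ₀² = 9.0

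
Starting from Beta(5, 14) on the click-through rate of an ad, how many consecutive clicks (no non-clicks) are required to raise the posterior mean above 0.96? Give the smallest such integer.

k = 332

After k clicks and 0 non-clicks the posterior is Beta(5+k, 14), with mean (5+k)/(5+14+k).
Set (5+k)/(19+k) > 0.96 and solve: k > (0.96·19 − 5)/(1 − 0.96) = 331.000.
The smallest integer exceeding 331.000 is 332, and checking k=332: (337)/(351) = 0.9601 > 0.96.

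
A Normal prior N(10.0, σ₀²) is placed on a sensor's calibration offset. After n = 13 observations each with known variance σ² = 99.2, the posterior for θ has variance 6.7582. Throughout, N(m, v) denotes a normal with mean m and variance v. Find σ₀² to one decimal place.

σ₀² = 59.1

Posterior precision equals prior precision plus data precision: 1/σ_n² = 1/σ₀² + n/σ².
So 1/σ₀² = 1/6.7582 − 13/99.2 = 0.147968 − 0.131048 = 0.016920.
Hence σ₀² = 1/0.016920 ≈ 59.1.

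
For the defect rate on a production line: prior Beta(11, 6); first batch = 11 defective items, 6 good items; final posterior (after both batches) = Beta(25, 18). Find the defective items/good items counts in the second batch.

3 defective items and 6 good items

Sequential conjugate updates are equivalent to a single update on the pooled data, so total successes = posterior α − prior α and total failures = posterior β − prior β.
Total across both batches: 25−11=14 defective items, 18−6=12 good items.
Subtract the first batch: 14−11=3 defective items and 12−6=6 good items.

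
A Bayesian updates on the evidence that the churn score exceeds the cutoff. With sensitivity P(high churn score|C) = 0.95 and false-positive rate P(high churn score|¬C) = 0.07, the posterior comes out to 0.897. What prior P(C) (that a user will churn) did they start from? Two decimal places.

In odds form, posterior odds = prior odds × likelihood ratio, so prior odds = posterior odds ÷ LR.
Posterior odds = 0.897/(1−0.897) = 8.7087. LR = 0.95/0.07 = 13.5714.
Prior odds = 8.7087/13.5714 = 0.6417, so P(C) = 0.6417/(1+0.6417) ≈ 0.39.

P(C) = 0.39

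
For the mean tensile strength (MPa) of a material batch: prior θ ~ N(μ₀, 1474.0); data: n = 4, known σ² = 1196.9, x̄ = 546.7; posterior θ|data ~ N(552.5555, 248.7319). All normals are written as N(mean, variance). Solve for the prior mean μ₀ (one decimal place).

μ₀ = 581.4

The posterior mean is a precision-weighted average: μ_n = (τ₀μ₀ + τ_data·x̄)/(τ₀+τ_data), with τ₀=1/σ₀² and τ_data=n/σ².
Here τ₀ = 1/1474.0 = 0.000678 and τ_data = 4/1196.9 = 0.003342, so τ_n = 0.004020.
Rearranging for μ₀: μ₀ = (μ_n·τ_n − τ_data·x̄)/τ₀ = (552.5555·0.004020 − 0.003342·546.7) / 0.000678 = 0.394202/0.000678 ≈ 581.4.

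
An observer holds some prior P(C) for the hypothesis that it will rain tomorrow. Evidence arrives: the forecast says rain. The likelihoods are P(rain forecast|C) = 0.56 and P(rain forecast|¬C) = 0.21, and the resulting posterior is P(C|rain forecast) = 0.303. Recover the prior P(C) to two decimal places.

In odds form, posterior odds = prior odds × likelihood ratio, so prior odds = posterior odds ÷ LR.
Posterior odds = 0.303/(1−0.303) = 0.4347. LR = 0.56/0.21 = 2.6667.
Prior odds = 0.4347/2.6667 = 0.1630, so P(C) = 0.1630/(1+0.1630) ≈ 0.14.

P(C) = 0.14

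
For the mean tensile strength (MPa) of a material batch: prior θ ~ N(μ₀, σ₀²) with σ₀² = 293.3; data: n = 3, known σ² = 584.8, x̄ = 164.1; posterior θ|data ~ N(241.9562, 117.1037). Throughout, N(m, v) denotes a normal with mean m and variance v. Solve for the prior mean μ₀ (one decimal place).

μ₀ = 359.1

With known observation variance, the Normal–Normal posterior has precision τ_n = τ₀ + n/σ² and mean μ_n = (τ₀μ₀ + (n/σ²)x̄)/τ_n.
Here τ₀ = 1/293.3 = 0.003409 and τ_data = 3/584.8 = 0.005130, so τ_n = 0.008539.
Rearranging for μ₀: μ₀ = (μ_n·τ_n − τ_data·x̄)/τ₀ = (241.9562·0.008539 − 0.005130·164.1) / 0.003409 = 1.224231/0.003409 ≈ 359.1.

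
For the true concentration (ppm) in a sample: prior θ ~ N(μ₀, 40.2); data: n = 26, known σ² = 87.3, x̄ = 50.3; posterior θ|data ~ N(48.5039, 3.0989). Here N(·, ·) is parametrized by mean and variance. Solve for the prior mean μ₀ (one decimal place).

The posterior mean is a precision-weighted average: μ_n = (τ₀μ₀ + τ_data·x̄)/(τ₀+τ_data), with τ₀=1/σ₀² and τ_data=n/σ².
Here τ₀ = 1/40.2 = 0.024876 and τ_data = 26/87.3 = 0.297824, so τ_n = 0.322700.
Rearranging for μ₀: μ₀ = (μ_n·τ_n − τ_data·x̄)/τ₀ = (48.5039·0.322700 − 0.297824·50.3) / 0.024876 = 0.671661/0.024876 ≈ 27.0.

μ₀ = 27.0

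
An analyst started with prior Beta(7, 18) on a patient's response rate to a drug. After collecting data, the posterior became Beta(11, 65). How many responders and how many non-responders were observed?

4 responders and 47 non-responders

A Beta(a, b) prior with s successes and f failures in binomial data gives a Beta(a+s, b+f) posterior.
Match parameters: s=11−7=4, f=65−18=47.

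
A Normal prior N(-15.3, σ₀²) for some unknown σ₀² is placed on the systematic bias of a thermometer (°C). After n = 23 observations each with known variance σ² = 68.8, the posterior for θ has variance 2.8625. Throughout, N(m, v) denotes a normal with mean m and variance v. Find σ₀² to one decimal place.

For the Normal–Normal model with known σ², precisions add: τ_n = τ₀ + n/σ².
So 1/σ₀² = 1/2.8625 − 23/68.8 = 0.349345 − 0.334302 = 0.015043.
Hence σ₀² = 1/0.015043 ≈ 66.5.

σ₀² = 66.5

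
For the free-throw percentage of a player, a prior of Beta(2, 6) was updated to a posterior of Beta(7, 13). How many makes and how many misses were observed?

A Beta(α, β) prior with s successes and f failures in binomial data gives a Beta(α+s, β+f) posterior.
So s = 7 − 2 = 5 and f = 13 − 6 = 7.

5 makes and 7 misses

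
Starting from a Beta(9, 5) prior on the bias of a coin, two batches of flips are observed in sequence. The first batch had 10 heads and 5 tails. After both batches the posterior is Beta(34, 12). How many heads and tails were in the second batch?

Because Beta–binomial updating is additive in the counts, the combined data contributed (α_post−α_prior, β_post−β_prior) successes and failures.
Total across both batches: 34−9=25 heads, 12−5=7 tails.
Subtract the first batch: 25−10=15 heads and 7−5=2 tails.

15 heads and 2 tails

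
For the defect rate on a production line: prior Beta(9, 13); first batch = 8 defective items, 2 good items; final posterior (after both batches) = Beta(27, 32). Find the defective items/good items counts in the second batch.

10 defective items and 17 good items

Because Beta–binomial updating is additive in the counts, the combined data contributed (α_post−α_prior, β_post−β_prior) successes and failures.
Total across both batches: 27−9=18 defective items, 32−13=19 good items.
Subtract the first batch: 18−8=10 defective items and 19−2=17 good items.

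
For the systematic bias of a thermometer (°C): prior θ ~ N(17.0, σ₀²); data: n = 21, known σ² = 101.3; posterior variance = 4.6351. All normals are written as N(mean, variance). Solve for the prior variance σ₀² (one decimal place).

For the Normal–Normal model with known σ², precisions add: τ_n = τ₀ + n/σ².
So 1/σ₀² = 1/4.6351 − 21/101.3 = 0.215745 − 0.207305 = 0.008440.
Hence σ₀² = 1/0.008440 ≈ 118.5.

σ₀² = 118.5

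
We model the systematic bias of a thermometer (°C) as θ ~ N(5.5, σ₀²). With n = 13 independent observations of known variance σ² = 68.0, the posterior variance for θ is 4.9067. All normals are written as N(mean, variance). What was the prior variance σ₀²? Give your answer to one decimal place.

Posterior precision equals prior precision plus data precision: 1/σ_n² = 1/σ₀² + n/σ².
So 1/σ₀² = 1/4.9067 − 13/68.0 = 0.203803 − 0.191176 = 0.012627.
Hence σ₀² = 1/0.012627 ≈ 79.2.

σ₀² = 79.2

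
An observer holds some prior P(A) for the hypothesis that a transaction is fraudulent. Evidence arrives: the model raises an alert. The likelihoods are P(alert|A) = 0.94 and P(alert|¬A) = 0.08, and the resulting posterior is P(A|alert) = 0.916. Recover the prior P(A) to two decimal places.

P(A) = 0.48

Bayes' rule in odds form gives O(A|E) = O(A)·[P(E|A)/P(E|¬A)], hence O(A) = O(A|E)/LR.
Posterior odds = 0.916/(1−0.916) = 10.9048. LR = 0.94/0.08 = 11.7500.
Prior odds = 10.9048/11.7500 = 0.9281, so P(A) = 0.9281/(1+0.9281) ≈ 0.48.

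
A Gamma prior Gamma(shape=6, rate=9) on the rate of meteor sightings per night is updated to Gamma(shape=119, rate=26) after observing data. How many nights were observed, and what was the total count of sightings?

Gamma–Poisson conjugacy: posterior shape = α + Σxᵢ, posterior rate = β + n.
Matching: Σxᵢ = 119 − 6 = 113 and n = 26 − 9 = 17.

n = 17 nights with total 113 sightings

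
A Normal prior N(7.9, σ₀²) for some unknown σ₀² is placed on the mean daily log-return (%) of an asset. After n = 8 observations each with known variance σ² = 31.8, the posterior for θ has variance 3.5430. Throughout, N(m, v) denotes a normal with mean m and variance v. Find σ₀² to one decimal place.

σ₀² = 32.6

For the Normal–Normal model with known σ², precisions add: τ_n = τ₀ + n/σ².
So 1/σ₀² = 1/3.5430 − 8/31.8 = 0.282247 − 0.251572 = 0.030675.
Hence σ₀² = 1/0.030675 ≈ 32.6.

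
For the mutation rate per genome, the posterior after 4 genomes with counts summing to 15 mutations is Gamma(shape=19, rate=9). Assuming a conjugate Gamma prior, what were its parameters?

Gamma–Poisson conjugacy: posterior shape = α + Σxᵢ, posterior rate = β + n.
So α = 19 − 15 = 4 and β = 9 − 4 = 5.

Gamma(shape=4, rate=5)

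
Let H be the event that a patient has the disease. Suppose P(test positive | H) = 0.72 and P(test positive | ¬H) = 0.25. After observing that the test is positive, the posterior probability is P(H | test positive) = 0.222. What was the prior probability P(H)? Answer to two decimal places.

P(H) = 0.09

In odds form, posterior odds = prior odds × likelihood ratio, so prior odds = posterior odds ÷ LR.
Posterior odds = 0.222/(1−0.222) = 0.2853. LR = 0.72/0.25 = 2.8800.
Prior odds = 0.2853/2.8800 = 0.0991, so P(H) = 0.0991/(1+0.0991) ≈ 0.09.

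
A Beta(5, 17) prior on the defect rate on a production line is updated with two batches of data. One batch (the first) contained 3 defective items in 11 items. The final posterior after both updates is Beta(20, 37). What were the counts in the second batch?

12 defective items and 12 good items

Sequential conjugate updates are equivalent to a single update on the pooled data, so total successes = posterior α − prior α and total failures = posterior β − prior β.
Total across both batches: 20−5=15 defective items, 37−17=20 good items.
Subtract the first batch: 15−3=12 defective items and 20−8=12 good items.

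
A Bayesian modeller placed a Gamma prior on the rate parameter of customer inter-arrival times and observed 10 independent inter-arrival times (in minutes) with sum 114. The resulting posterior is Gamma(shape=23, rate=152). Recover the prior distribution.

Gamma(shape=13, rate=38)

Gamma–exponential conjugacy: posterior shape = α + n, posterior rate = β + Σtᵢ.
So α = 23 − 10 = 13 and β = 152 − 114 = 38.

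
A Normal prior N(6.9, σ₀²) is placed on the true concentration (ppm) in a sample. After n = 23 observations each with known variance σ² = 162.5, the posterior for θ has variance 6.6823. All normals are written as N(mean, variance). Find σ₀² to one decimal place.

σ₀² = 123.3

For the Normal–Normal model with known σ², precisions add: τ_n = τ₀ + n/σ².
So 1/σ₀² = 1/6.6823 − 23/162.5 = 0.149649 − 0.141538 = 0.008111.
Hence σ₀² = 1/0.008111 ≈ 123.3.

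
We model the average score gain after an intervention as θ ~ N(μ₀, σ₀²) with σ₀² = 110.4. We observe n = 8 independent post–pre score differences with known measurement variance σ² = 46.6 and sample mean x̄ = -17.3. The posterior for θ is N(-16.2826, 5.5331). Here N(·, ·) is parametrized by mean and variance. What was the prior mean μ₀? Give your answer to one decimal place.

The posterior mean is a precision-weighted average: μ_n = (τ₀μ₀ + τ_data·x̄)/(τ₀+τ_data), with τ₀=1/σ₀² and τ_data=n/σ².
Here τ₀ = 1/110.4 = 0.009058 and τ_data = 8/46.6 = 0.171674, so τ_n = 0.180732.
Rearranging for μ₀: μ₀ = (μ_n·τ_n − τ_data·x̄)/τ₀ = (-16.2826·0.180732 − 0.171674·-17.3) / 0.009058 = 0.027173/0.009058 ≈ 3.0.

μ₀ = 3.0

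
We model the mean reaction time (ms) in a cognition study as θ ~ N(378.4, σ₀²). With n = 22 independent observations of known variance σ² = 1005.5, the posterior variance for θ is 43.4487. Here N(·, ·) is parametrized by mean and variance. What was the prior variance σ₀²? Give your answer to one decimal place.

σ₀² = 880.3

Posterior precision equals prior precision plus data precision: 1/σ_n² = 1/σ₀² + n/σ².
So 1/σ₀² = 1/43.4487 − 22/1005.5 = 0.023016 − 0.021880 = 0.001136.
Hence σ₀² = 1/0.001136 ≈ 880.3.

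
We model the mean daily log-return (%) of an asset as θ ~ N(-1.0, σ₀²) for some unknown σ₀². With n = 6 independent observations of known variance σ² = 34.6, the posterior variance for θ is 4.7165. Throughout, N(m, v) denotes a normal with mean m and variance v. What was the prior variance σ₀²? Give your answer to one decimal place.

For the Normal–Normal model with known σ², precisions add: τ_n = τ₀ + n/σ².
So 1/σ₀² = 1/4.7165 − 6/34.6 = 0.212022 − 0.173410 = 0.038612.
Hence σ₀² = 1/0.038612 ≈ 25.9.

σ₀² = 25.9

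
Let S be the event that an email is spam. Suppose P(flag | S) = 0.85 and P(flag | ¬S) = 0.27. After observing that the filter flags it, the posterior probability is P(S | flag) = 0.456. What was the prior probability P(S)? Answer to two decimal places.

P(S) = 0.21

Bayes' rule in odds form gives O(S|E) = O(S)·[P(E|S)/P(E|¬S)], hence O(S) = O(S|E)/LR.
Posterior odds = 0.456/(1−0.456) = 0.8382. LR = 0.85/0.27 = 3.1481.
Prior odds = 0.8382/3.1481 = 0.2663, so P(S) = 0.2663/(1+0.2663) ≈ 0.21.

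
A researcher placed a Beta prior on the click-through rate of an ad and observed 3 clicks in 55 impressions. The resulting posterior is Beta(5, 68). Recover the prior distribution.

Under Beta–binomial conjugacy the posterior parameters are (α+s, β+f).
So α = 5 − 3 = 2 and β = 68 − 52 = 16.

Beta(2, 16)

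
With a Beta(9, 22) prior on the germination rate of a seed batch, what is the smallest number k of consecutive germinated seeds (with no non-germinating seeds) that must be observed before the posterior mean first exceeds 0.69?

After k germinated seeds and 0 non-germinating seeds the posterior is Beta(9+k, 22), with mean (9+k)/(9+22+k).
Set (9+k)/(31+k) > 0.69 and solve: k > (0.69·31 − 9)/(1 − 0.69) = 39.968.
The smallest integer exceeding 39.968 is 40, and checking k=40: (49)/(71) = 0.6901 > 0.69.

k = 40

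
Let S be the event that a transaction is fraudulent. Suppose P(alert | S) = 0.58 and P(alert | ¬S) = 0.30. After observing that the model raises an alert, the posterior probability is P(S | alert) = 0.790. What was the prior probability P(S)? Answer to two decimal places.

In odds form, posterior odds = prior odds × likelihood ratio, so prior odds = posterior odds ÷ LR.
Posterior odds = 0.790/(1−0.790) = 3.7619. LR = 0.58/0.30 = 1.9333.
Prior odds = 3.7619/1.9333 = 1.9458, so P(S) = 1.9458/(1+1.9458) ≈ 0.66.

P(S) = 0.66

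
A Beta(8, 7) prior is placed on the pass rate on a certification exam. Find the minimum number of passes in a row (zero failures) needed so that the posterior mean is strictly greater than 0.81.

After k passes and 0 failures the posterior is Beta(8+k, 7), with mean (8+k)/(8+7+k).
Set (8+k)/(15+k) > 0.81 and solve: k > (0.81·15 − 8)/(1 − 0.81) = 21.842.
The smallest integer exceeding 21.842 is 22.

k = 22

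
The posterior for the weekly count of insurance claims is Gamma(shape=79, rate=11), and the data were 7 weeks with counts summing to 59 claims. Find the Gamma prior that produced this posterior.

Gamma(shape=20, rate=4)

Gamma–Poisson conjugacy: posterior shape = α + Σxᵢ, posterior rate = β + n.
So α = 79 − 59 = 20 and β = 11 − 7 = 4.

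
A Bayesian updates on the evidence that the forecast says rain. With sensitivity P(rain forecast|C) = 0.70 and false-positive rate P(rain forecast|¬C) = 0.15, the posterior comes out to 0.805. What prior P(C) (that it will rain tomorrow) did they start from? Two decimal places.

Bayes' rule in odds form gives O(C|E) = O(C)·[P(E|C)/P(E|¬C)], hence O(C) = O(C|E)/LR.
Posterior odds = 0.805/(1−0.805) = 4.1282. LR = 0.70/0.15 = 4.6667.
Prior odds = 4.1282/4.6667 = 0.8846, so P(C) = 0.8846/(1+0.8846) ≈ 0.47.

P(C) = 0.47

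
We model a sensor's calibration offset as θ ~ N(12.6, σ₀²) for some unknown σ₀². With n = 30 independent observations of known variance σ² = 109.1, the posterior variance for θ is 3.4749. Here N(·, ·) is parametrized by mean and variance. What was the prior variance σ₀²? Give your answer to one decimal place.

Posterior precision equals prior precision plus data precision: 1/σ_n² = 1/σ₀² + n/σ².
So 1/σ₀² = 1/3.4749 − 30/109.1 = 0.287778 − 0.274977 = 0.012801.
Hence σ₀² = 1/0.012801 ≈ 78.1.

σ₀² = 78.1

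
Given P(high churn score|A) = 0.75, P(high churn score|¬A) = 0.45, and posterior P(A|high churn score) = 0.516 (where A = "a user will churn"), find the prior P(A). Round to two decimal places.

P(A) = 0.39

Bayes' rule in odds form gives O(A|E) = O(A)·[P(E|A)/P(E|¬A)], hence O(A) = O(A|E)/LR.
Posterior odds = 0.516/(1−0.516) = 1.0661. LR = 0.75/0.45 = 1.6667.
Prior odds = 1.0661/1.6667 = 0.6396, so P(A) = 0.6396/(1+0.6396) ≈ 0.39.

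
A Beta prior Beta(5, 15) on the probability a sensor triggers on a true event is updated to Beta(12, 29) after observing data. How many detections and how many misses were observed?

Beta is conjugate to the binomial likelihood: posterior = Beta(a+s, b+f).
So s = 12 − 5 = 7 and f = 29 − 15 = 14.

7 detections and 14 misses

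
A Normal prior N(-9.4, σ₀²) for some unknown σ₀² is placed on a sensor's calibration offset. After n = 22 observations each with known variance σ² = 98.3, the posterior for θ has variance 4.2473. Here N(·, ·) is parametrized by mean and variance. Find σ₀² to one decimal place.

For the Normal–Normal model with known σ², precisions add: τ_n = τ₀ + n/σ².
So 1/σ₀² = 1/4.2473 − 22/98.3 = 0.235444 − 0.223805 = 0.011639.
Hence σ₀² = 1/0.011639 ≈ 85.9.

σ₀² = 85.9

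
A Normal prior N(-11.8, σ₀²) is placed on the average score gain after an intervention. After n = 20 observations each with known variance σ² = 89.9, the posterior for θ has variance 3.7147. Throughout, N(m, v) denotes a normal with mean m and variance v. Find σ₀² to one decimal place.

σ₀² = 21.4

Posterior precision equals prior precision plus data precision: 1/σ_n² = 1/σ₀² + n/σ².
So 1/σ₀² = 1/3.7147 − 20/89.9 = 0.269201 − 0.222469 = 0.046732.
Hence σ₀² = 1/0.046732 ≈ 21.4.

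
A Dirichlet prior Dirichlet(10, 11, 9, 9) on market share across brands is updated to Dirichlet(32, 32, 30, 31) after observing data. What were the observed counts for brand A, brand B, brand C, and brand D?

counts (22, 21, 21, 22)

For a Dirichlet(α) prior with multinomial counts c, the posterior is Dirichlet(α + c) componentwise.
Counts are posterior − prior componentwise: 32−10=22, 32−11=21, 30−9=21, 31−9=22.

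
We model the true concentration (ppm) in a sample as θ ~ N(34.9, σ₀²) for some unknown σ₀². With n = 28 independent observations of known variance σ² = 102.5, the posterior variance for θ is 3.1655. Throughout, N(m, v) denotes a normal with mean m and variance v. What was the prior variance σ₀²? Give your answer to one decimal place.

σ₀² = 23.4

Posterior precision equals prior precision plus data precision: 1/σ_n² = 1/σ₀² + n/σ².
So 1/σ₀² = 1/3.1655 − 28/102.5 = 0.315906 − 0.273171 = 0.042735.
Hence σ₀² = 1/0.042735 ≈ 23.4.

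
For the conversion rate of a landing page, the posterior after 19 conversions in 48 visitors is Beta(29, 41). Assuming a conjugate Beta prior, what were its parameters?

Under Beta–binomial conjugacy the posterior parameters are (a+s, b+f).
Subtract the data counts: 29−19=10, 41−29=12.

Beta(10, 12)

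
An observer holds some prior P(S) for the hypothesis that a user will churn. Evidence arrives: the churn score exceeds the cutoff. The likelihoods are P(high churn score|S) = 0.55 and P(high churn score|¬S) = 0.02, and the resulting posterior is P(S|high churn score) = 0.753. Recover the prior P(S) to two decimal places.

Bayes' rule in odds form gives O(S|E) = O(S)·[P(E|S)/P(E|¬S)], hence O(S) = O(S|E)/LR.
Posterior odds = 0.753/(1−0.753) = 3.0486. LR = 0.55/0.02 = 27.5000.
Prior odds = 3.0486/27.5000 = 0.1109, so P(S) = 0.1109/(1+0.1109) ≈ 0.10.

P(S) = 0.10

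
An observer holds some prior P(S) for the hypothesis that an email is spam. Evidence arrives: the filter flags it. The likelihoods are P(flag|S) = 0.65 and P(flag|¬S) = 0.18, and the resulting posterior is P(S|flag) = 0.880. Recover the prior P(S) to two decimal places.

P(S) = 0.67

In odds form, posterior odds = prior odds × likelihood ratio, so prior odds = posterior odds ÷ LR.
Posterior odds = 0.880/(1−0.880) = 7.3333. LR = 0.65/0.18 = 3.6111.
Prior odds = 7.3333/3.6111 = 2.0308, so P(S) = 2.0308/(1+2.0308) ≈ 0.67.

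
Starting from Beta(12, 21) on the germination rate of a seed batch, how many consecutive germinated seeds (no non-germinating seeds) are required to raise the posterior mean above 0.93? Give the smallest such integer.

k = 268

After k germinated seeds and 0 non-germinating seeds the posterior is Beta(12+k, 21), with mean (12+k)/(12+21+k).
Set (12+k)/(33+k) > 0.93 and solve: k > (0.93·33 − 12)/(1 − 0.93) = 267.000.
The smallest integer exceeding 267.000 is 268.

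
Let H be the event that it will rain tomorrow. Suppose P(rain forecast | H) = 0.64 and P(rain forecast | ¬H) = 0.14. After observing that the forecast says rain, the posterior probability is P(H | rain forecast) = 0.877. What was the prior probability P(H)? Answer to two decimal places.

In odds form, posterior odds = prior odds × likelihood ratio, so prior odds = posterior odds ÷ LR.
Posterior odds = 0.877/(1−0.877) = 7.1301. LR = 0.64/0.14 = 4.5714.
Prior odds = 7.1301/4.5714 = 1.5597, so P(H) = 1.5597/(1+1.5597) ≈ 0.61.

P(H) = 0.61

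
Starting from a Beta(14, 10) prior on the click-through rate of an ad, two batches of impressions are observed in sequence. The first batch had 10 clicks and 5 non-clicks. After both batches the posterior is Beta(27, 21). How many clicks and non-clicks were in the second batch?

3 clicks and 6 non-clicks

Sequential conjugate updates are equivalent to a single update on the pooled data, so total successes = posterior α − prior α and total failures = posterior β − prior β.
Total across both batches: 27−14=13 clicks, 21−10=11 non-clicks.
Subtract the first batch: 13−10=3 clicks and 11−5=6 non-clicks.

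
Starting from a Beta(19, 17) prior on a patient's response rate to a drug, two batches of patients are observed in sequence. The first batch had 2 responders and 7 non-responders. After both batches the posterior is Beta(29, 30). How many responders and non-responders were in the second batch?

Because Beta–binomial updating is additive in the counts, the combined data contributed (α_post−α_prior, β_post−β_prior) successes and failures.
Total across both batches: 29−19=10 responders, 30−17=13 non-responders.
Subtract the first batch: 10−2=8 responders and 13−7=6 non-responders.

8 responders and 6 non-responders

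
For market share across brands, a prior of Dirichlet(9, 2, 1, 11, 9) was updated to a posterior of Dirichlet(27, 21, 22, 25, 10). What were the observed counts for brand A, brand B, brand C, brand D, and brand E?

For a Dirichlet(α) prior with multinomial counts c, the posterior is Dirichlet(α + c) componentwise.
Counts are posterior − prior componentwise: 27−9=18, 21−2=19, 22−1=21, 25−11=14, 10−9=1.

counts (18, 19, 21, 14, 1)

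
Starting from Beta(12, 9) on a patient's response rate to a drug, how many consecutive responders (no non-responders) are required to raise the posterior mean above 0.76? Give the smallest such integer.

After k responders and 0 non-responders the posterior is Beta(12+k, 9), with mean (12+k)/(12+9+k).
Set (12+k)/(21+k) > 0.76 and solve: k > (0.76·21 − 12)/(1 − 0.76) = 16.500.
The smallest integer exceeding 16.500 is 17, and checking k=17: (29)/(38) = 0.7632 > 0.76.

k = 17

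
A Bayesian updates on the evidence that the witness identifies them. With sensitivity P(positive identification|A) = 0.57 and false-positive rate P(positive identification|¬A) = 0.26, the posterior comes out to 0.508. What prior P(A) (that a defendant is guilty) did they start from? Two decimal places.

P(A) = 0.32

In odds form, posterior odds = prior odds × likelihood ratio, so prior odds = posterior odds ÷ LR.
Posterior odds = 0.508/(1−0.508) = 1.0325. LR = 0.57/0.26 = 2.1923.
Prior odds = 1.0325/2.1923 = 0.4710, so P(A) = 0.4710/(1+0.4710) ≈ 0.32.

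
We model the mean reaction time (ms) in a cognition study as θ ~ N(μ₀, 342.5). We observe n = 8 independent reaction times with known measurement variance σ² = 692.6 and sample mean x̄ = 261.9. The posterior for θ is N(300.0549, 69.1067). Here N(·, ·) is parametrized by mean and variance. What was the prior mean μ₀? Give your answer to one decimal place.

With known observation variance, the Normal–Normal posterior has precision τ_n = τ₀ + n/σ² and mean μ_n = (τ₀μ₀ + (n/σ²)x̄)/τ_n.
Here τ₀ = 1/342.5 = 0.002920 and τ_data = 8/692.6 = 0.011551, so τ_n = 0.014471.
Rearranging for μ₀: μ₀ = (μ_n·τ_n − τ_data·x̄)/τ₀ = (300.0549·0.014471 − 0.011551·261.9) / 0.002920 = 1.316888/0.002920 ≈ 451.0.

μ₀ = 451.0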